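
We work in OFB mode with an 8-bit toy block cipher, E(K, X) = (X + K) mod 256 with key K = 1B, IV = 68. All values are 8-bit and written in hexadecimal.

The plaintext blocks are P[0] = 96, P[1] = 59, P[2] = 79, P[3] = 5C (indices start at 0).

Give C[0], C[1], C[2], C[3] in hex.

C[0] = 15, C[1] = C7, C[2] = C0, C[3] = 88

OFB encryption: S_i = E(K, S_{i−1}) with S_{−1} = IV; C_i = P_i ⊕ S_i.
C[0]: S = E(K, 68) = 83; 96 ⊕ 83 = 15.
C[1]: S = E(K, 83) = 9E; 59 ⊕ 9E = C7.
C[2]: S = E(K, 9E) = B9; 79 ⊕ B9 = C0.
C[3]: S = E(K, B9) = D4; 5C ⊕ D4 = 88.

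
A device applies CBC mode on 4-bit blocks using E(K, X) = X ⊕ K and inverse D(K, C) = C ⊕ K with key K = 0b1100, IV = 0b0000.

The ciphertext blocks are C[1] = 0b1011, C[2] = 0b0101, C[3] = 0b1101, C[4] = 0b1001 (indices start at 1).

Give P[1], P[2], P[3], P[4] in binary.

CBC decryption: P_i = D(K, C_i) ⊕ C_{i−1}, with C_{0} = IV.
P[1]: D(K, 0b1011) = 0b0111; 0b0111 ⊕ 0b0000 = 0b0111.
P[2]: D(K, 0b0101) = 0b1001; 0b1001 ⊕ 0b1011 = 0b0010.
P[3]: D(K, 0b1101) = 0b0001; 0b0001 ⊕ 0b0101 = 0b0100.
P[4]: D(K, 0b1001) = 0b0101; 0b0101 ⊕ 0b1101 = 0b1000.

P[1] = 0b0111, P[2] = 0b0010, P[3] = 0b0100, P[4] = 0b1000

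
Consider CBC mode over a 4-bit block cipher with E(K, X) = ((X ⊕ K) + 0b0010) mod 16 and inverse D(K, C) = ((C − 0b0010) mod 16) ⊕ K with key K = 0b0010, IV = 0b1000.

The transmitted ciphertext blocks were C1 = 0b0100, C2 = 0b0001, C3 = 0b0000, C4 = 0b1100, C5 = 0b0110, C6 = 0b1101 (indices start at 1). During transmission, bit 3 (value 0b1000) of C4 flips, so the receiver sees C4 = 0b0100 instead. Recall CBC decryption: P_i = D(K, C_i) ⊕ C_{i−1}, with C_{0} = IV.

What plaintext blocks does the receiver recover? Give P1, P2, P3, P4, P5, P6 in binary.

P1 = 0b1000, P2 = 0b1001, P3 = 0b1101, P4 = 0b0000, P5 = 0b0010, P6 = 0b1111

Only C4 changed, to 0b0100. In CBC, a change in C_i garbles P_i and flips the same bit in P_{i+1}. Decrypting the received ciphertext:
P1: D(K, 0b0100) = 0b0000; 0b0000 ⊕ 0b1000 = 0b1000.
P2: D(K, 0b0001) = 0b1101; 0b1101 ⊕ 0b0100 = 0b1001.
P3: D(K, 0b0000) = 0b1100; 0b1100 ⊕ 0b0001 = 0b1101.
P4: D(K, 0b0100) = 0b0000; 0b0000 ⊕ 0b0000 = 0b0000.
P5: D(K, 0b0110) = 0b0110; 0b0110 ⊕ 0b0100 = 0b0010.
P6: D(K, 0b1101) = 0b1001; 0b1001 ⊕ 0b0110 = 0b1111.
Blocks that differ from the original plaintext: P4, P5.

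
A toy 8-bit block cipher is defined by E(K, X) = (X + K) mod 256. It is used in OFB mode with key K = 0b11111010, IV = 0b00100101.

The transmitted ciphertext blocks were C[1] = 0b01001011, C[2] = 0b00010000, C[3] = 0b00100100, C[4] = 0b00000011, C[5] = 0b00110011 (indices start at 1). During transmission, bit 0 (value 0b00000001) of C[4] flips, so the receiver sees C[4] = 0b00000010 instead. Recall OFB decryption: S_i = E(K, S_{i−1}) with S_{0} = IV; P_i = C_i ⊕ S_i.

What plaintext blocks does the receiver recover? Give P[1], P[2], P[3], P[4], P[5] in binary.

Only C[4] changed, to 0b00000010. In OFB, a change in C_i flips the same bit in P_i only; the keystream is unaffected. Decrypting the received ciphertext:
P[1]: S = E(K, 0b00100101) = 0b00011111; 0b01001011 ⊕ 0b00011111 = 0b01010100.
P[2]: S = E(K, 0b00011111) = 0b00011001; 0b00010000 ⊕ 0b00011001 = 0b00001001.
P[3]: S = E(K, 0b00011001) = 0b00010011; 0b00100100 ⊕ 0b00010011 = 0b00110111.
P[4]: S = E(K, 0b00010011) = 0b00001101; 0b00000010 ⊕ 0b00001101 = 0b00001111.
P[5]: S = E(K, 0b00001101) = 0b00000111; 0b00110011 ⊕ 0b00000111 = 0b00110100.
Blocks that differ from the original plaintext: P[4].

P[1] = 0b01010100, P[2] = 0b00001001, P[3] = 0b00110111, P[4] = 0b00001111, P[5] = 0b00110100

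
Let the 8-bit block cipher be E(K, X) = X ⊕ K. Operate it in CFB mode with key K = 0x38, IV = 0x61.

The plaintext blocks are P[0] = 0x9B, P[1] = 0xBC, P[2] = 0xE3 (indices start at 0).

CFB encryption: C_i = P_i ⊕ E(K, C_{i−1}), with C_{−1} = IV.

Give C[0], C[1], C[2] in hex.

C[0] = 0xC2, C[1] = 0x46, C[2] = 0x9D

C[0]: E(K, 0x61) = 0x59; 0x9B ⊕ 0x59 = 0xC2.
C[1]: E(K, 0xC2) = 0xFA; 0xBC ⊕ 0xFA = 0x46.
C[2]: E(K, 0x46) = 0x7E; 0xE3 ⊕ 0x7E = 0x9D.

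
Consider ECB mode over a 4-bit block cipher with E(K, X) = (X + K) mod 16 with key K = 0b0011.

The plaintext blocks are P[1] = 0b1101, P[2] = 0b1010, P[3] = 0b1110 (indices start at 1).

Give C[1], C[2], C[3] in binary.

ECB encryption: C_i = E(K, P_i).
C[1]: E(K, 0b1101) = 0b0000.
C[2]: E(K, 0b1010) = 0b1101.
C[3]: E(K, 0b1110) = 0b0001.

C[1] = 0b0000, C[2] = 0b1101, C[3] = 0b0001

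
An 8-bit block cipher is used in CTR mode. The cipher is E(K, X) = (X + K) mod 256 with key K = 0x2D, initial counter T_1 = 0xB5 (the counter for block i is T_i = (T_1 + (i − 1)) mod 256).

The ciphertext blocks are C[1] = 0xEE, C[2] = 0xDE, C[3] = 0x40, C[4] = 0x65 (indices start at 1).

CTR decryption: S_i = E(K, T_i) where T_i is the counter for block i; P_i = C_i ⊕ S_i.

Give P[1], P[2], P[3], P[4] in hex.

P[1] = 0x0C, P[2] = 0x3D, P[3] = 0xA4, P[4] = 0x80

P[1]: T = 0xB5, S = E(K, T) = 0xE2; 0xEE ⊕ 0xE2 = 0x0C.
P[2]: T = 0xB6, S = E(K, T) = 0xE3; 0xDE ⊕ 0xE3 = 0x3D.
P[3]: T = 0xB7, S = E(K, T) = 0xE4; 0x40 ⊕ 0xE4 = 0xA4.
P[4]: T = 0xB8, S = E(K, T) = 0xE5; 0x65 ⊕ 0xE5 = 0x80.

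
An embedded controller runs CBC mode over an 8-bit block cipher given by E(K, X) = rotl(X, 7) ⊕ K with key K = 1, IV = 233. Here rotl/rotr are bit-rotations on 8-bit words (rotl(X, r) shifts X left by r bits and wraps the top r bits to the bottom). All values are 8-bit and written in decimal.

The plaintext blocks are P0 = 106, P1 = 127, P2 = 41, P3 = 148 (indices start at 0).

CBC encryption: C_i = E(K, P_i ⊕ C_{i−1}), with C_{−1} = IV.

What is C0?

C0: P0 ⊕ 233 = 131; E(K, 131) = 192.

C0 = 192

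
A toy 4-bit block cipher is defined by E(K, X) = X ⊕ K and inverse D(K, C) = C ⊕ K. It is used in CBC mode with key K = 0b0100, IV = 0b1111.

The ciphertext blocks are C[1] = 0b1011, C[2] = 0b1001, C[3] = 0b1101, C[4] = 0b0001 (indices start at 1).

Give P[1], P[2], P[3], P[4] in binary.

CBC decryption: P_i = D(K, C_i) ⊕ C_{i−1}, with C_{0} = IV.
P[1]: D(K, 0b1011) = 0b1111; 0b1111 ⊕ 0b1111 = 0b0000.
P[2]: D(K, 0b1001) = 0b1101; 0b1101 ⊕ 0b1011 = 0b0110.
P[3]: D(K, 0b1101) = 0b1001; 0b1001 ⊕ 0b1001 = 0b0000.
P[4]: D(K, 0b0001) = 0b0101; 0b0101 ⊕ 0b1101 = 0b1000.

P[1] = 0b0000, P[2] = 0b0110, P[3] = 0b0000, P[4] = 0b1000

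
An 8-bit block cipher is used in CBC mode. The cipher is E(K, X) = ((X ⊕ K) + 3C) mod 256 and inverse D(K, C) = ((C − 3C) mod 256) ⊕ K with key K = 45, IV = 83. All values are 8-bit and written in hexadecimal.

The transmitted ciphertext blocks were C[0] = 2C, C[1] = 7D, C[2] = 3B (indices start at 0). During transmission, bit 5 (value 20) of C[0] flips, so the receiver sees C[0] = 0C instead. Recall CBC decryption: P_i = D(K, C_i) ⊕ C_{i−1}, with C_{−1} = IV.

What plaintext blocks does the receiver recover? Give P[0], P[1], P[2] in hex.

P[0] = 16, P[1] = 08, P[2] = C7

Only C[0] changed, to 0C. In CBC, a change in C_i garbles P_i and flips the same bit in P_{i+1}. Decrypting the received ciphertext:
P[0]: D(K, 0C) = 95; 95 ⊕ 83 = 16.
P[1]: D(K, 7D) = 04; 04 ⊕ 0C = 08.
P[2]: D(K, 3B) = BA; BA ⊕ 7D = C7.
Blocks that differ from the original plaintext: P[0], P[1].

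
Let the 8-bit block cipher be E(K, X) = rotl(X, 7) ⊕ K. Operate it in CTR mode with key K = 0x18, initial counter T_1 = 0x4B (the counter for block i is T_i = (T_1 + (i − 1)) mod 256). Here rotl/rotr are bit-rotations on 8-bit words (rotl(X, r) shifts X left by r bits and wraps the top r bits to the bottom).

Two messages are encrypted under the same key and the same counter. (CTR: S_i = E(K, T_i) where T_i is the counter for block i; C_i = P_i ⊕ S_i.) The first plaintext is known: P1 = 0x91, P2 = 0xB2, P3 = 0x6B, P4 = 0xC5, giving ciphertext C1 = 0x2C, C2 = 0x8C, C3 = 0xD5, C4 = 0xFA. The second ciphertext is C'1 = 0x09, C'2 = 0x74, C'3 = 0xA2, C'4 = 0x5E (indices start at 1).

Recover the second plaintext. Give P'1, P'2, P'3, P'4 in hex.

P'1 = 0xB4, P'2 = 0x4A, P'3 = 0x1C, P'4 = 0x61

In CTR with a reused counter, both messages share the same keystream S_i, so C_i ⊕ C'_i = P_i ⊕ P'_i and thus P'_i = P_i ⊕ C_i ⊕ C'_i.
P'1: 0x91 ⊕ 0x2C ⊕ 0x09 = 0xB4.
P'2: 0xB2 ⊕ 0x8C ⊕ 0x74 = 0x4A.
P'3: 0x6B ⊕ 0xD5 ⊕ 0xA2 = 0x1C.
P'4: 0xC5 ⊕ 0xFA ⊕ 0x5E = 0x61.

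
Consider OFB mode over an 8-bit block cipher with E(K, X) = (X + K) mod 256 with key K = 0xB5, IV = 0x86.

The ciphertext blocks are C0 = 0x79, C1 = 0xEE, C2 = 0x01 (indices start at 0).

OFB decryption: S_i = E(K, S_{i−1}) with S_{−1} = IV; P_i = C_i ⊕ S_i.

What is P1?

P1 = 0x1E

P0: S = E(K, 0x86) = 0x3B; 0x79 ⊕ 0x3B = 0x42.
P1: S = E(K, 0x3B) = 0xF0; 0xEE ⊕ 0xF0 = 0x1E.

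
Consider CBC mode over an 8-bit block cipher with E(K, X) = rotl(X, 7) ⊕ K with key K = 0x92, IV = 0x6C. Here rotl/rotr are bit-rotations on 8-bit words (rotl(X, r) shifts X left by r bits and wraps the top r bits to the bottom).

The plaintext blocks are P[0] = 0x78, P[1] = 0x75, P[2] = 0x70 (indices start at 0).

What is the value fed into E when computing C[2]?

CBC encryption: C_i = E(K, P_i ⊕ C_{i−1}), with C_{−1} = IV.
C[0]: P[0] ⊕ 0x6C = 0x14; E(K, 0x14) = 0x98.
C[1]: P[1] ⊕ 0x98 = 0xED; E(K, 0xED) = 0x64.
C[2]: P[2] ⊕ 0x64 = 0x14; E(K, 0x14) = 0x98.
So the input to E for block [2] is 0x14.

0x14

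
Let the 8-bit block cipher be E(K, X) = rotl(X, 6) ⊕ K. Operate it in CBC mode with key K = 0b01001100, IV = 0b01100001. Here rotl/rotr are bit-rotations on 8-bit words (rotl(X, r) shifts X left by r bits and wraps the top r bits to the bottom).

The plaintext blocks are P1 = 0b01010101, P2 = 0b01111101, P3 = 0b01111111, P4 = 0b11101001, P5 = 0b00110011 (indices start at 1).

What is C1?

CBC encryption: C_i = E(K, P_i ⊕ C_{i−1}), with C_{0} = IV.
C1: P1 ⊕ 0b01100001 = 0b00110100; E(K, 0b00110100) = 0b01000001.

C1 = 0b01000001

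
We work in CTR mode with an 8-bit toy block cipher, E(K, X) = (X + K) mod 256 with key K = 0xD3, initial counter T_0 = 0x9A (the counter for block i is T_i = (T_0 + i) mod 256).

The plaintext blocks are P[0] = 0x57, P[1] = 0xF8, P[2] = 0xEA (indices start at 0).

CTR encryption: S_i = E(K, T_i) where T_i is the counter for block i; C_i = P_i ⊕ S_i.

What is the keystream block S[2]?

C[0]: T = 0x9A, S = E(K, T) = 0x6D; 0x57 ⊕ 0x6D = 0x3A.
C[1]: T = 0x9B, S = E(K, T) = 0x6E; 0xF8 ⊕ 0x6E = 0x96.
C[2]: T = 0x9C, S = E(K, T) = 0x6F; 0xEA ⊕ 0x6F = 0x85.
So S[2] = 0x6F.

0x6F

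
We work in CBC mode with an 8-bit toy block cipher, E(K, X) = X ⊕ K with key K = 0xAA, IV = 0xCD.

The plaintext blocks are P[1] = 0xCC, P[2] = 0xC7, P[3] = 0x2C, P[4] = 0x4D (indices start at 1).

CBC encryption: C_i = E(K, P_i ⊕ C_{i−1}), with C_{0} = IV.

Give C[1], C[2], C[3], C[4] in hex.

C[1] = 0xAB, C[2] = 0xC6, C[3] = 0x40, C[4] = 0xA7

C[1]: P[1] ⊕ 0xCD = 0x01; E(K, 0x01) = 0xAB.
C[2]: P[2] ⊕ 0xAB = 0x6C; E(K, 0x6C) = 0xC6.
C[3]: P[3] ⊕ 0xC6 = 0xEA; E(K, 0xEA) = 0x40.
C[4]: P[4] ⊕ 0x40 = 0x0D; E(K, 0x0D) = 0xA7.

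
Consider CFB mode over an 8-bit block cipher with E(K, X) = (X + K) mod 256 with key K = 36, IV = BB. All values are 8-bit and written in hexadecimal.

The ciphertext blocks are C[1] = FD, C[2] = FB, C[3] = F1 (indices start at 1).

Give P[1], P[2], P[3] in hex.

P[1] = 0C, P[2] = C8, P[3] = C0

CFB decryption: P_i = C_i ⊕ E(K, C_{i−1}), with C_{0} = IV.
P[1]: E(K, BB) = F1; FD ⊕ F1 = 0C.
P[2]: E(K, FD) = 33; FB ⊕ 33 = C8.
P[3]: E(K, FB) = 31; F1 ⊕ 31 = C0.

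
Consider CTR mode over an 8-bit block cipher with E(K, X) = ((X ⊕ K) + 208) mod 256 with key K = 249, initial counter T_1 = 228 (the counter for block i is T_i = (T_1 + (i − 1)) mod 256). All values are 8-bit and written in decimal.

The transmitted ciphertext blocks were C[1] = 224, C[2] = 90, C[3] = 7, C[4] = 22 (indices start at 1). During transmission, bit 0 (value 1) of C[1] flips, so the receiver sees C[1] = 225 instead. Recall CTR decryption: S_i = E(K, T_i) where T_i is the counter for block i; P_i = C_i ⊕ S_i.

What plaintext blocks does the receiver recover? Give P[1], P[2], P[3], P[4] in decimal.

P[1] = 12, P[2] = 182, P[3] = 232, P[4] = 248

Only C[1] changed, to 225. In CTR, a change in C_i flips the same bit in P_i only; the keystream is unaffected. Decrypting the received ciphertext:
P[1]: T = 228, S = E(K, T) = 237; 225 ⊕ 237 = 12.
P[2]: T = 229, S = E(K, T) = 236; 90 ⊕ 236 = 182.
P[3]: T = 230, S = E(K, T) = 239; 7 ⊕ 239 = 232.
P[4]: T = 231, S = E(K, T) = 238; 22 ⊕ 238 = 248.
Blocks that differ from the original plaintext: P[1].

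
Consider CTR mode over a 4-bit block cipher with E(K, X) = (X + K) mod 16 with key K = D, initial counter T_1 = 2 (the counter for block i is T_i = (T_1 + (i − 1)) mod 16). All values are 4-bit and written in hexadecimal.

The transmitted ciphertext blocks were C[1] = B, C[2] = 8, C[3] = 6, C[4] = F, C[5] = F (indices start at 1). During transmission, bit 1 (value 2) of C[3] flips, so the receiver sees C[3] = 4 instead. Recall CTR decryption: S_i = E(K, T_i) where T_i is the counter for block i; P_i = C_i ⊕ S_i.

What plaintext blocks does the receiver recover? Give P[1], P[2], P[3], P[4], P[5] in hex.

Only C[3] changed, to 4. In CTR, a change in C_i flips the same bit in P_i only; the keystream is unaffected. Decrypting the received ciphertext:
P[1]: T = 2, S = E(K, T) = F; B ⊕ F = 4.
P[2]: T = 3, S = E(K, T) = 0; 8 ⊕ 0 = 8.
P[3]: T = 4, S = E(K, T) = 1; 4 ⊕ 1 = 5.
P[4]: T = 5, S = E(K, T) = 2; F ⊕ 2 = D.
P[5]: T = 6, S = E(K, T) = 3; F ⊕ 3 = C.
Blocks that differ from the original plaintext: P[3].

P[1] = 4, P[2] = 8, P[3] = 5, P[4] = D, P[5] = C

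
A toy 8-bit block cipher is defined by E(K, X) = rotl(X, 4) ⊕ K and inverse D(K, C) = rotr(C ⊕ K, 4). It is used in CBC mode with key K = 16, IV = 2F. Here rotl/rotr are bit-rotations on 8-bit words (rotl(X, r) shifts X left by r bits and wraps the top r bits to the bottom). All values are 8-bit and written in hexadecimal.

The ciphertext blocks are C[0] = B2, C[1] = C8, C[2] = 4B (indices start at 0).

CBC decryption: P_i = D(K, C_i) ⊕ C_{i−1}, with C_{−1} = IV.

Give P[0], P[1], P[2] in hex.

P[0]: D(K, B2) = 4A; 4A ⊕ 2F = 65.
P[1]: D(K, C8) = ED; ED ⊕ B2 = 5F.
P[2]: D(K, 4B) = D5; D5 ⊕ C8 = 1D.

P[0] = 65, P[1] = 5F, P[2] = 1D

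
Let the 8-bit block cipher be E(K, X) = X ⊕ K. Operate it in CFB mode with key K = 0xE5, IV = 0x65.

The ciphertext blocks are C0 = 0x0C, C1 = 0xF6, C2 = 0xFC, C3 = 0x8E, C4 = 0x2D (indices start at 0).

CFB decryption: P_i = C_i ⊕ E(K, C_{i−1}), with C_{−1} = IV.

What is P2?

P2 = 0xEF

P2: E(K, 0xF6) = 0x13; 0xFC ⊕ 0x13 = 0xEF.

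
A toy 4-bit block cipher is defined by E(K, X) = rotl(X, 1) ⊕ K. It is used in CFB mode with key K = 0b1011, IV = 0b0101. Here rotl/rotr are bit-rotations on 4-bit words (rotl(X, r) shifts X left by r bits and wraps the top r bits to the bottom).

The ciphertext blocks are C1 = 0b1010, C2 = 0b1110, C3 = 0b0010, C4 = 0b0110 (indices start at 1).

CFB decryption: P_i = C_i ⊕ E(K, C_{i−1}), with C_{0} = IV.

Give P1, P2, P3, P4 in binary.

P1 = 0b1011, P2 = 0b0000, P3 = 0b0100, P4 = 0b1001

P1: E(K, 0b0101) = 0b0001; 0b1010 ⊕ 0b0001 = 0b1011.
P2: E(K, 0b1010) = 0b1110; 0b1110 ⊕ 0b1110 = 0b0000.
P3: E(K, 0b1110) = 0b0110; 0b0010 ⊕ 0b0110 = 0b0100.
P4: E(K, 0b0010) = 0b1111; 0b0110 ⊕ 0b1111 = 0b1001.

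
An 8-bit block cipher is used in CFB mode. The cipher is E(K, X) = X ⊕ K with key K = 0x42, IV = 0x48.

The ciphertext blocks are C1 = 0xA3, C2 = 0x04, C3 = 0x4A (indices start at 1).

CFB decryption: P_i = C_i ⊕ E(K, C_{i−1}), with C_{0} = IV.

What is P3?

P3 = 0x0C

P3: E(K, 0x04) = 0x46; 0x4A ⊕ 0x46 = 0x0C.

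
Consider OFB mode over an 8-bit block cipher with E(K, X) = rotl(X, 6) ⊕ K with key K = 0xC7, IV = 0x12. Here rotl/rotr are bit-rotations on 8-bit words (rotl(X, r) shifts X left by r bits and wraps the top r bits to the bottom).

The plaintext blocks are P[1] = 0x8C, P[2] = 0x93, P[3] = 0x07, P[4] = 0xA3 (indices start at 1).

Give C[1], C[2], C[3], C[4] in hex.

OFB encryption: S_i = E(K, S_{i−1}) with S_{0} = IV; C_i = P_i ⊕ S_i.
C[1]: S = E(K, 0x12) = 0x43; 0x8C ⊕ 0x43 = 0xCF.
C[2]: S = E(K, 0x43) = 0x17; 0x93 ⊕ 0x17 = 0x84.
C[3]: S = E(K, 0x17) = 0x02; 0x07 ⊕ 0x02 = 0x05.
C[4]: S = E(K, 0x02) = 0x47; 0xA3 ⊕ 0x47 = 0xE4.

C[1] = 0xCF, C[2] = 0x84, C[3] = 0x05, C[4] = 0xE4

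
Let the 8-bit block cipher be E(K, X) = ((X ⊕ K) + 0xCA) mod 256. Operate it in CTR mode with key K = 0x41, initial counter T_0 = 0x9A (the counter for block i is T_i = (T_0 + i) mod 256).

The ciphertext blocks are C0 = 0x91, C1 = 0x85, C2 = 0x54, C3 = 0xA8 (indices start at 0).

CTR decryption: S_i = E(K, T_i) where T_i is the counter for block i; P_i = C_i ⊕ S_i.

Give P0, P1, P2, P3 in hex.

P0 = 0x34, P1 = 0x21, P2 = 0xF3, P3 = 0x0E

P0: T = 0x9A, S = E(K, T) = 0xA5; 0x91 ⊕ 0xA5 = 0x34.
P1: T = 0x9B, S = E(K, T) = 0xA4; 0x85 ⊕ 0xA4 = 0x21.
P2: T = 0x9C, S = E(K, T) = 0xA7; 0x54 ⊕ 0xA7 = 0xF3.
P3: T = 0x9D, S = E(K, T) = 0xA6; 0xA8 ⊕ 0xA6 = 0x0E.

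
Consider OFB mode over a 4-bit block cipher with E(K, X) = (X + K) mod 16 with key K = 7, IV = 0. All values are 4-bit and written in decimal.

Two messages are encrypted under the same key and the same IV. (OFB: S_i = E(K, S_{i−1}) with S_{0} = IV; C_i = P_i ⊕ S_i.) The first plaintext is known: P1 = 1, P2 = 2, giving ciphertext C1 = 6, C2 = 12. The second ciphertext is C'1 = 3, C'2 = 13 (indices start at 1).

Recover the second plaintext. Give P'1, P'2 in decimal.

In OFB with a reused IV, both messages share the same keystream S_i, so C_i ⊕ C'_i = P_i ⊕ P'_i and thus P'_i = P_i ⊕ C_i ⊕ C'_i.
P'1: 1 ⊕ 6 ⊕ 3 = 4.
P'2: 2 ⊕ 12 ⊕ 13 = 3.

P'1 = 4, P'2 = 3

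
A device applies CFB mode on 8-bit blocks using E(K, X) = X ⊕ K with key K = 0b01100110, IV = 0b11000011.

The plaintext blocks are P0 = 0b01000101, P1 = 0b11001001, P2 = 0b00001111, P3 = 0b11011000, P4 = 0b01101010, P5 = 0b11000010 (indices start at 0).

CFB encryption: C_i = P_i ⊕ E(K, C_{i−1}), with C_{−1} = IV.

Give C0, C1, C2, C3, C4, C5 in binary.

C0 = 0b11100000, C1 = 0b01001111, C2 = 0b00100110, C3 = 0b10011000, C4 = 0b10010100, C5 = 0b00110000

C0: E(K, 0b11000011) = 0b10100101; 0b01000101 ⊕ 0b10100101 = 0b11100000.
C1: E(K, 0b11100000) = 0b10000110; 0b11001001 ⊕ 0b10000110 = 0b01001111.
C2: E(K, 0b01001111) = 0b00101001; 0b00001111 ⊕ 0b00101001 = 0b00100110.
C3: E(K, 0b00100110) = 0b01000000; 0b11011000 ⊕ 0b01000000 = 0b10011000.
C4: E(K, 0b10011000) = 0b11111110; 0b01101010 ⊕ 0b11111110 = 0b10010100.
C5: E(K, 0b10010100) = 0b11110010; 0b11000010 ⊕ 0b11110010 = 0b00110000.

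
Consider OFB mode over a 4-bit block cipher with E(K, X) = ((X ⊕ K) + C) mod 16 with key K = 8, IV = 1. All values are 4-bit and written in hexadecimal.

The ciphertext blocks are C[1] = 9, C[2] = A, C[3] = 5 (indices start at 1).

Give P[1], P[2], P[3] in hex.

P[1] = C, P[2] = 3, P[3] = 8

OFB decryption: S_i = E(K, S_{i−1}) with S_{0} = IV; P_i = C_i ⊕ S_i.
P[1]: S = E(K, 1) = 5; 9 ⊕ 5 = C.
P[2]: S = E(K, 5) = 9; A ⊕ 9 = 3.
P[3]: S = E(K, 9) = D; 5 ⊕ D = 8.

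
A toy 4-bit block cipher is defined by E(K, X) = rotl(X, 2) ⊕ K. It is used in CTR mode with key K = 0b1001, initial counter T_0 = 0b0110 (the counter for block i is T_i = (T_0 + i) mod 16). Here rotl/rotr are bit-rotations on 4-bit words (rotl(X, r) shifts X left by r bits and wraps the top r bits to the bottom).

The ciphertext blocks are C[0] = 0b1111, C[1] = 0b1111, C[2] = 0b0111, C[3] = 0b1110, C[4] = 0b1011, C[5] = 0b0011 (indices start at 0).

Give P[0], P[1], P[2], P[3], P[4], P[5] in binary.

P[0] = 0b1111, P[1] = 0b1011, P[2] = 0b1100, P[3] = 0b0001, P[4] = 0b1000, P[5] = 0b0100

CTR decryption: S_i = E(K, T_i) where T_i is the counter for block i; P_i = C_i ⊕ S_i.
P[0]: T = 0b0110, S = E(K, T) = 0b0000; 0b1111 ⊕ 0b0000 = 0b1111.
P[1]: T = 0b0111, S = E(K, T) = 0b0100; 0b1111 ⊕ 0b0100 = 0b1011.
P[2]: T = 0b1000, S = E(K, T) = 0b1011; 0b0111 ⊕ 0b1011 = 0b1100.
P[3]: T = 0b1001, S = E(K, T) = 0b1111; 0b1110 ⊕ 0b1111 = 0b0001.
P[4]: T = 0b1010, S = E(K, T) = 0b0011; 0b1011 ⊕ 0b0011 = 0b1000.
P[5]: T = 0b1011, S = E(K, T) = 0b0111; 0b0011 ⊕ 0b0111 = 0b0100.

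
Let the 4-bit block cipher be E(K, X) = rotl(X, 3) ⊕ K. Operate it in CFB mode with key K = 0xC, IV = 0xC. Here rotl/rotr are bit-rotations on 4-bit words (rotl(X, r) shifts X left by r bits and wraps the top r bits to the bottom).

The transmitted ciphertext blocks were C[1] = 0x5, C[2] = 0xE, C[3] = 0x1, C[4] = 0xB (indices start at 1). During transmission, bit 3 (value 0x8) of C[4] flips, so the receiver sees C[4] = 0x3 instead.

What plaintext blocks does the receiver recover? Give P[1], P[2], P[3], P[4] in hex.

CFB decryption: P_i = C_i ⊕ E(K, C_{i−1}), with C_{0} = IV.
Only C[4] changed, to 0x3. In CFB, a change in C_i flips the same bit in P_i and garbles P_{i+1}. Decrypting the received ciphertext:
P[1]: E(K, 0xC) = 0xA; 0x5 ⊕ 0xA = 0xF.
P[2]: E(K, 0x5) = 0x6; 0xE ⊕ 0x6 = 0x8.
P[3]: E(K, 0xE) = 0xB; 0x1 ⊕ 0xB = 0xA.
P[4]: E(K, 0x1) = 0x4; 0x3 ⊕ 0x4 = 0x7.
Blocks that differ from the original plaintext: P[4].

P[1] = 0xF, P[2] = 0x8, P[3] = 0xA, P[4] = 0x7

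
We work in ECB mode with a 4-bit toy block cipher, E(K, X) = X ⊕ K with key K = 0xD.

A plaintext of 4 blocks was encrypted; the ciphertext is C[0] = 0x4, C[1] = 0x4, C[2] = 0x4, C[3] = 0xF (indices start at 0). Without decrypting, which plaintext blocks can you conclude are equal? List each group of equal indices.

ECB encrypts each block independently with the same key, so equal ciphertext blocks imply equal plaintext blocks.
C[0] = C[1] = C[2] = 0x4, so P[0] = P[1] = P[2].

P[0] = P[1] = P[2]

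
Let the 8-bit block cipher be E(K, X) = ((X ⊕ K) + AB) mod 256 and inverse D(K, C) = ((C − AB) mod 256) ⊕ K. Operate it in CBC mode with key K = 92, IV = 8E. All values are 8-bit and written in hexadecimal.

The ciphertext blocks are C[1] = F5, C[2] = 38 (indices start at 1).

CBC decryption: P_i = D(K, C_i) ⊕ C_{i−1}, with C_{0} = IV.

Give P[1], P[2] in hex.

P[1] = 56, P[2] = EA

P[1]: D(K, F5) = D8; D8 ⊕ 8E = 56.
P[2]: D(K, 38) = 1F; 1F ⊕ F5 = EA.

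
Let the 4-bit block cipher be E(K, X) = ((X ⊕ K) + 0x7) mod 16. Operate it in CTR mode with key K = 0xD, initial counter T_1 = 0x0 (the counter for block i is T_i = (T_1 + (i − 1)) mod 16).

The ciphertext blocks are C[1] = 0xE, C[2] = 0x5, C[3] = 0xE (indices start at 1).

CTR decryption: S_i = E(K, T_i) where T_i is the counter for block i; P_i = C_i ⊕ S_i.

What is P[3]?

P[3]: T = 0x2, S = E(K, T) = 0x6; 0xE ⊕ 0x6 = 0x8.

P[3] = 0x8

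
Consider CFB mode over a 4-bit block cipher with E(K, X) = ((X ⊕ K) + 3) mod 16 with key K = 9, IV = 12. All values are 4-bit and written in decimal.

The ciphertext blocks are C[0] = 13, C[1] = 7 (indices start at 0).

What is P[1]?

P[1] = 0

CFB decryption: P_i = C_i ⊕ E(K, C_{i−1}), with C_{−1} = IV.
P[1]: E(K, 13) = 7; 7 ⊕ 7 = 0.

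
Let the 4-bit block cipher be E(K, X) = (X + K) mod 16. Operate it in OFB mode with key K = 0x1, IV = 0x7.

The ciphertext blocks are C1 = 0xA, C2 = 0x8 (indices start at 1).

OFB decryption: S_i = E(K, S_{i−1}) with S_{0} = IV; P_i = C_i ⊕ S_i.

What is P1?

P1 = 0x2

P1: S = E(K, 0x7) = 0x8; 0xA ⊕ 0x8 = 0x2.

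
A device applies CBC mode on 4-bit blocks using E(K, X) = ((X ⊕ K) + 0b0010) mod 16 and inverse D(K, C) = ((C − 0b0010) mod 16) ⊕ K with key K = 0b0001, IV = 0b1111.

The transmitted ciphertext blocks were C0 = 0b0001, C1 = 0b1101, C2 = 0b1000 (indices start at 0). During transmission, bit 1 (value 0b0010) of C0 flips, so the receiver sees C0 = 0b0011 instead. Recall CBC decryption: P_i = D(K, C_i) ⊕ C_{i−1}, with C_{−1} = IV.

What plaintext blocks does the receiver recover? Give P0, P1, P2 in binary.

Only C0 changed, to 0b0011. In CBC, a change in C_i garbles P_i and flips the same bit in P_{i+1}. Decrypting the received ciphertext:
P0: D(K, 0b0011) = 0b0000; 0b0000 ⊕ 0b1111 = 0b1111.
P1: D(K, 0b1101) = 0b1010; 0b1010 ⊕ 0b0011 = 0b1001.
P2: D(K, 0b1000) = 0b0111; 0b0111 ⊕ 0b1101 = 0b1010.
Blocks that differ from the original plaintext: P0, P1.

P0 = 0b1111, P1 = 0b1001, P2 = 0b1010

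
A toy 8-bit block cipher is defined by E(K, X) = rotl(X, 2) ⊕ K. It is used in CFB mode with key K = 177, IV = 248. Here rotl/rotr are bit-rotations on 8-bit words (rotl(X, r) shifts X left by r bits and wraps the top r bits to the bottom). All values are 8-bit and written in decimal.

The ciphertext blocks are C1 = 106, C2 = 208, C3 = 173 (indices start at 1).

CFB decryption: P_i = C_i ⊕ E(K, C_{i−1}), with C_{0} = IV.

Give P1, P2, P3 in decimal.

P1: E(K, 248) = 82; 106 ⊕ 82 = 56.
P2: E(K, 106) = 24; 208 ⊕ 24 = 200.
P3: E(K, 208) = 242; 173 ⊕ 242 = 95.

P1 = 56, P2 = 200, P3 = 95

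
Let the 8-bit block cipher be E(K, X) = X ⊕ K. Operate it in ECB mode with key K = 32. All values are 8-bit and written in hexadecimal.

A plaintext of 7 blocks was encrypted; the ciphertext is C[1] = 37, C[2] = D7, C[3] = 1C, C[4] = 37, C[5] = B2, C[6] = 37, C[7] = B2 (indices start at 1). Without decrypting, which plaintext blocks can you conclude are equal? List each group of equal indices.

ECB encrypts each block independently with the same key, so equal ciphertext blocks imply equal plaintext blocks.
C[1] = C[4] = C[6] = 37, so P[1] = P[4] = P[6].
C[5] = C[7] = B2, so P[5] = P[7].

P[1] = P[4] = P[6]; P[5] = P[7]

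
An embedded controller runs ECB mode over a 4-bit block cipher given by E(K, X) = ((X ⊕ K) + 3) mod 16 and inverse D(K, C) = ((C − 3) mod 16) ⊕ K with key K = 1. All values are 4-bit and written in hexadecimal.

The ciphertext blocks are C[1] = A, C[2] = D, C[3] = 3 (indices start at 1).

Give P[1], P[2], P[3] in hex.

P[1] = 6, P[2] = B, P[3] = 1

ECB decryption: P_i = D(K, C_i).
P[1]: D(K, A) = 6.
P[2]: D(K, D) = B.
P[3]: D(K, 3) = 1.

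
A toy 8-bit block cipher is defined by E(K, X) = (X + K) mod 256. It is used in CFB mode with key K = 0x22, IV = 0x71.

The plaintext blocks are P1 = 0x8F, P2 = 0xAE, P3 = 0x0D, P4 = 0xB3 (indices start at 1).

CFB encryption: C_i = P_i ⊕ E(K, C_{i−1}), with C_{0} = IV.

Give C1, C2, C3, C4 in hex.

C1: E(K, 0x71) = 0x93; 0x8F ⊕ 0x93 = 0x1C.
C2: E(K, 0x1C) = 0x3E; 0xAE ⊕ 0x3E = 0x90.
C3: E(K, 0x90) = 0xB2; 0x0D ⊕ 0xB2 = 0xBF.
C4: E(K, 0xBF) = 0xE1; 0xB3 ⊕ 0xE1 = 0x52.

C1 = 0x1C, C2 = 0x90, C3 = 0xBF, C4 = 0x52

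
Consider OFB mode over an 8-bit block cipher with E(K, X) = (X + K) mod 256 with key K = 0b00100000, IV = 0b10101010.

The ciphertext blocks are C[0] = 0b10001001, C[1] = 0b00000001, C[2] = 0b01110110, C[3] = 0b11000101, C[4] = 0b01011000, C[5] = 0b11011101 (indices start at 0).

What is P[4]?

OFB decryption: S_i = E(K, S_{i−1}) with S_{−1} = IV; P_i = C_i ⊕ S_i.
P[0]: S = E(K, 0b10101010) = 0b11001010; 0b10001001 ⊕ 0b11001010 = 0b01000011.
P[1]: S = E(K, 0b11001010) = 0b11101010; 0b00000001 ⊕ 0b11101010 = 0b11101011.
P[2]: S = E(K, 0b11101010) = 0b00001010; 0b01110110 ⊕ 0b00001010 = 0b01111100.
P[3]: S = E(K, 0b00001010) = 0b00101010; 0b11000101 ⊕ 0b00101010 = 0b11101111.
P[4]: S = E(K, 0b00101010) = 0b01001010; 0b01011000 ⊕ 0b01001010 = 0b00010010.

P[4] = 0b00010010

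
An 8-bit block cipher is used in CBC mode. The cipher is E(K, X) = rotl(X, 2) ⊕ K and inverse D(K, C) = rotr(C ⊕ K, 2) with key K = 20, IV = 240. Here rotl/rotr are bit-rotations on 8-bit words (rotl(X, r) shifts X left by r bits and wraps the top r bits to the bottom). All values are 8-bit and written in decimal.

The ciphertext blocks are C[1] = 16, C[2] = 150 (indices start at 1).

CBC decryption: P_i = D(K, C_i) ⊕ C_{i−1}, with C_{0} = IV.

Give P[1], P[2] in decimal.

P[1] = 241, P[2] = 176

P[1]: D(K, 16) = 1; 1 ⊕ 240 = 241.
P[2]: D(K, 150) = 160; 160 ⊕ 16 = 176.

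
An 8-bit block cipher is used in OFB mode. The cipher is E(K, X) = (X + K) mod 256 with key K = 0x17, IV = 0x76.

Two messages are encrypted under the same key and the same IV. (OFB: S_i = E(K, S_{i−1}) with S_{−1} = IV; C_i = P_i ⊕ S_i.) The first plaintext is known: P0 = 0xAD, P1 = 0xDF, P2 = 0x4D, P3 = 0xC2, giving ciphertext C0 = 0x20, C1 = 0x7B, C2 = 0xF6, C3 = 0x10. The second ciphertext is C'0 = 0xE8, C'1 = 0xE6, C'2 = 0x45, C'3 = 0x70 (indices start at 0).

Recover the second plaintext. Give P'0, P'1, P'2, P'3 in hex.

In OFB with a reused IV, both messages share the same keystream S_i, so C_i ⊕ C'_i = P_i ⊕ P'_i and thus P'_i = P_i ⊕ C_i ⊕ C'_i.
P'0: 0xAD ⊕ 0x20 ⊕ 0xE8 = 0x65.
P'1: 0xDF ⊕ 0x7B ⊕ 0xE6 = 0x42.
P'2: 0x4D ⊕ 0xF6 ⊕ 0x45 = 0xFE.
P'3: 0xC2 ⊕ 0x10 ⊕ 0x70 = 0xA2.

P'0 = 0x65, P'1 = 0x42, P'2 = 0xFE, P'3 = 0xA2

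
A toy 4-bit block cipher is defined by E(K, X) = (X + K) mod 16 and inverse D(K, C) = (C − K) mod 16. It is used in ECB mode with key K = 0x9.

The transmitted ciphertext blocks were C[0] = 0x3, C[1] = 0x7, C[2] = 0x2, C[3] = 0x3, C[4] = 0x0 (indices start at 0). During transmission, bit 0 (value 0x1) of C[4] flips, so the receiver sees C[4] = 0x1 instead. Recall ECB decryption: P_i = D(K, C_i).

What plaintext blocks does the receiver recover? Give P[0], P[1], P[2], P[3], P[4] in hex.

Only C[4] changed, to 0x1. In ECB, a change in C_i affects only P_i. Decrypting the received ciphertext:
P[0]: D(K, 0x3) = 0xA.
P[1]: D(K, 0x7) = 0xE.
P[2]: D(K, 0x2) = 0x9.
P[3]: D(K, 0x3) = 0xA.
P[4]: D(K, 0x1) = 0x8.
Blocks that differ from the original plaintext: P[4].

P[0] = 0xA, P[1] = 0xE, P[2] = 0x9, P[3] = 0xA, P[4] = 0x8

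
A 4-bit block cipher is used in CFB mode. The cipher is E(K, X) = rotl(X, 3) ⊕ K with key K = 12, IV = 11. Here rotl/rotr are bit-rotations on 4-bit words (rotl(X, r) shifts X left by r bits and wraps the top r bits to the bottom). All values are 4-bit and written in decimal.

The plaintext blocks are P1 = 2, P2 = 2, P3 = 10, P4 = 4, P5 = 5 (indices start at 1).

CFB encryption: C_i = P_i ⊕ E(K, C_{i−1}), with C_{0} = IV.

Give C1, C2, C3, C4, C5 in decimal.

C1: E(K, 11) = 1; 2 ⊕ 1 = 3.
C2: E(K, 3) = 5; 2 ⊕ 5 = 7.
C3: E(K, 7) = 7; 10 ⊕ 7 = 13.
C4: E(K, 13) = 2; 4 ⊕ 2 = 6.
C5: E(K, 6) = 15; 5 ⊕ 15 = 10.

C1 = 3, C2 = 7, C3 = 13, C4 = 6, C5 = 10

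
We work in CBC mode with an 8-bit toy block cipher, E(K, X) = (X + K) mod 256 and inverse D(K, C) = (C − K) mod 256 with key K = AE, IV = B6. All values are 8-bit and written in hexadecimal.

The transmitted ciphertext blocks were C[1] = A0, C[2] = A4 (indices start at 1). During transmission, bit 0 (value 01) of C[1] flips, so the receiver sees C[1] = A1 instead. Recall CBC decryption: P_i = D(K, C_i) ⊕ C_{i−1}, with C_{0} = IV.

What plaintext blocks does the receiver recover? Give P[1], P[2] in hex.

Only C[1] changed, to A1. In CBC, a change in C_i garbles P_i and flips the same bit in P_{i+1}. Decrypting the received ciphertext:
P[1]: D(K, A1) = F3; F3 ⊕ B6 = 45.
P[2]: D(K, A4) = F6; F6 ⊕ A1 = 57.
Blocks that differ from the original plaintext: P[1], P[2].

P[1] = 45, P[2] = 57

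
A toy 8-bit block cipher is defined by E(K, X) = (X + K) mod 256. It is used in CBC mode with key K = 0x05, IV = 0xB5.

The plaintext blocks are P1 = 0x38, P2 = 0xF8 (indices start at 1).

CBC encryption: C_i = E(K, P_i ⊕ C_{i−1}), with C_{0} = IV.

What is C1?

C1 = 0x92

C1: P1 ⊕ 0xB5 = 0x8D; E(K, 0x8D) = 0x92.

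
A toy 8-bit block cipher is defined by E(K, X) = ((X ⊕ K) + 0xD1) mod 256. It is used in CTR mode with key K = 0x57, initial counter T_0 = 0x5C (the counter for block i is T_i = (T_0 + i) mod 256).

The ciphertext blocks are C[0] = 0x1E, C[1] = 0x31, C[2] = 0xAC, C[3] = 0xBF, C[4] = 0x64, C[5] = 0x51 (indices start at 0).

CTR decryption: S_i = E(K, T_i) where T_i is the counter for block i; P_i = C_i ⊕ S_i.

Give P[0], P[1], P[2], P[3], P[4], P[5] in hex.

P[0]: T = 0x5C, S = E(K, T) = 0xDC; 0x1E ⊕ 0xDC = 0xC2.
P[1]: T = 0x5D, S = E(K, T) = 0xDB; 0x31 ⊕ 0xDB = 0xEA.
P[2]: T = 0x5E, S = E(K, T) = 0xDA; 0xAC ⊕ 0xDA = 0x76.
P[3]: T = 0x5F, S = E(K, T) = 0xD9; 0xBF ⊕ 0xD9 = 0x66.
P[4]: T = 0x60, S = E(K, T) = 0x08; 0x64 ⊕ 0x08 = 0x6C.
P[5]: T = 0x61, S = E(K, T) = 0x07; 0x51 ⊕ 0x07 = 0x56.

P[0] = 0xC2, P[1] = 0xEA, P[2] = 0x76, P[3] = 0x66, P[4] = 0x6C, P[5] = 0x56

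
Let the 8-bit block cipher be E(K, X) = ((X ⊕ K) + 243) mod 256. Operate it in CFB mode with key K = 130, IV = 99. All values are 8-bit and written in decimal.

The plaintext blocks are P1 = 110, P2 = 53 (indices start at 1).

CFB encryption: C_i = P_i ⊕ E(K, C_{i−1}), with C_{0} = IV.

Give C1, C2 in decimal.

C1: E(K, 99) = 212; 110 ⊕ 212 = 186.
C2: E(K, 186) = 43; 53 ⊕ 43 = 30.

C1 = 186, C2 = 30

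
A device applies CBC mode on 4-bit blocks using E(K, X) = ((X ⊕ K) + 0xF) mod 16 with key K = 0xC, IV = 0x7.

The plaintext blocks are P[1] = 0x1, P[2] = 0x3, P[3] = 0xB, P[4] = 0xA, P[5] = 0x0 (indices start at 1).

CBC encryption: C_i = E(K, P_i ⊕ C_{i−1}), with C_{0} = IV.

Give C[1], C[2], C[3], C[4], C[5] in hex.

C[1]: P[1] ⊕ 0x7 = 0x6; E(K, 0x6) = 0x9.
C[2]: P[2] ⊕ 0x9 = 0xA; E(K, 0xA) = 0x5.
C[3]: P[3] ⊕ 0x5 = 0xE; E(K, 0xE) = 0x1.
C[4]: P[4] ⊕ 0x1 = 0xB; E(K, 0xB) = 0x6.
C[5]: P[5] ⊕ 0x6 = 0x6; E(K, 0x6) = 0x9.

C[1] = 0x9, C[2] = 0x5, C[3] = 0x1, C[4] = 0x6, C[5] = 0x9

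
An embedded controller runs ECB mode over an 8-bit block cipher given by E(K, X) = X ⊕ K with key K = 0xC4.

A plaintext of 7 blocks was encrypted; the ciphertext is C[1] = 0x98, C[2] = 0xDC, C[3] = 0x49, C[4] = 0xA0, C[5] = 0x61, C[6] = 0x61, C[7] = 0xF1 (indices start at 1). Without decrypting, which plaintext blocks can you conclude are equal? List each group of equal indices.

P[5] = P[6]

ECB encrypts each block independently with the same key, so equal ciphertext blocks imply equal plaintext blocks.
C[5] = C[6] = 0x61, so P[5] = P[6].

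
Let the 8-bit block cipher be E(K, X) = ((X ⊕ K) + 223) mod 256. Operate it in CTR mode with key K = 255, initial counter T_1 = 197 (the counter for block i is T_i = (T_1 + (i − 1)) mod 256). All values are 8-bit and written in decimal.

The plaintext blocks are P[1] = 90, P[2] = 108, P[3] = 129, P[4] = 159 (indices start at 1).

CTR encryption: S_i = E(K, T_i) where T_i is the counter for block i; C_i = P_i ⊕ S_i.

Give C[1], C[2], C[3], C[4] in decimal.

C[1] = 67, C[2] = 116, C[3] = 150, C[4] = 137

C[1]: T = 197, S = E(K, T) = 25; 90 ⊕ 25 = 67.
C[2]: T = 198, S = E(K, T) = 24; 108 ⊕ 24 = 116.
C[3]: T = 199, S = E(K, T) = 23; 129 ⊕ 23 = 150.
C[4]: T = 200, S = E(K, T) = 22; 159 ⊕ 22 = 137.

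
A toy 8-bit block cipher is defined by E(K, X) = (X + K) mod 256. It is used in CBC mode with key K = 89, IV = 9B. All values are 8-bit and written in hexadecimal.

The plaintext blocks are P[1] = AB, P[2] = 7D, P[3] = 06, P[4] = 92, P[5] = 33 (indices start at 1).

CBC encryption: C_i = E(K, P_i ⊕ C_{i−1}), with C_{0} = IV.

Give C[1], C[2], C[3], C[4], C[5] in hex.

C[1] = B9, C[2] = 4D, C[3] = D4, C[4] = CF, C[5] = 85

C[1]: P[1] ⊕ 9B = 30; E(K, 30) = B9.
C[2]: P[2] ⊕ B9 = C4; E(K, C4) = 4D.
C[3]: P[3] ⊕ 4D = 4B; E(K, 4B) = D4.
C[4]: P[4] ⊕ D4 = 46; E(K, 46) = CF.
C[5]: P[5] ⊕ CF = FC; E(K, FC) = 85.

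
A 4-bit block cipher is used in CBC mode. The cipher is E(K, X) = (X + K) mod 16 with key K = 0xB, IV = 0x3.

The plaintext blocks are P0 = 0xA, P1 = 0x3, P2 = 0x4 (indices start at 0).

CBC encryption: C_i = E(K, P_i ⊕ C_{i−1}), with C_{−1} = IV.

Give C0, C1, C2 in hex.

C0 = 0x4, C1 = 0x2, C2 = 0x1

C0: P0 ⊕ 0x3 = 0x9; E(K, 0x9) = 0x4.
C1: P1 ⊕ 0x4 = 0x7; E(K, 0x7) = 0x2.
C2: P2 ⊕ 0x2 = 0x6; E(K, 0x6) = 0x1.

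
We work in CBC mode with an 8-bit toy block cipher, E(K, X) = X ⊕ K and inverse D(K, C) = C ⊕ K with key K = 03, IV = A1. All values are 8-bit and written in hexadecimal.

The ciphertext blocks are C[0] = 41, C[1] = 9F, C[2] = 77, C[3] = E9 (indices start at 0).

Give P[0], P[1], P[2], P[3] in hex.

P[0] = E3, P[1] = DD, P[2] = EB, P[3] = 9D

CBC decryption: P_i = D(K, C_i) ⊕ C_{i−1}, with C_{−1} = IV.
P[0]: D(K, 41) = 42; 42 ⊕ A1 = E3.
P[1]: D(K, 9F) = 9C; 9C ⊕ 41 = DD.
P[2]: D(K, 77) = 74; 74 ⊕ 9F = EB.
P[3]: D(K, E9) = EA; EA ⊕ 77 = 9D.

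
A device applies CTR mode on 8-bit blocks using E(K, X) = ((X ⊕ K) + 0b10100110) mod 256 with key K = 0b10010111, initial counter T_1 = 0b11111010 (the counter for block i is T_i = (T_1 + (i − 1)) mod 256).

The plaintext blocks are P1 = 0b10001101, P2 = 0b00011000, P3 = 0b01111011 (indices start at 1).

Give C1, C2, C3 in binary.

CTR encryption: S_i = E(K, T_i) where T_i is the counter for block i; C_i = P_i ⊕ S_i.
C1: T = 0b11111010, S = E(K, T) = 0b00010011; 0b10001101 ⊕ 0b00010011 = 0b10011110.
C2: T = 0b11111011, S = E(K, T) = 0b00010010; 0b00011000 ⊕ 0b00010010 = 0b00001010.
C3: T = 0b11111100, S = E(K, T) = 0b00010001; 0b01111011 ⊕ 0b00010001 = 0b01101010.

C1 = 0b10011110, C2 = 0b00001010, C3 = 0b01101010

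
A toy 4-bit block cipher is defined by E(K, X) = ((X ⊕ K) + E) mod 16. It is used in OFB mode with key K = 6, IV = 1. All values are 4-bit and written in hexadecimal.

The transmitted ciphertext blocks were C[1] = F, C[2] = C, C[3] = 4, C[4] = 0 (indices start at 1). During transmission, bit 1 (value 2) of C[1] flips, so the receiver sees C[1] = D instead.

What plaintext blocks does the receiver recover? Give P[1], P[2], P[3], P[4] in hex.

OFB decryption: S_i = E(K, S_{i−1}) with S_{0} = IV; P_i = C_i ⊕ S_i.
Only C[1] changed, to D. In OFB, a change in C_i flips the same bit in P_i only; the keystream is unaffected. Decrypting the received ciphertext:
P[1]: S = E(K, 1) = 5; D ⊕ 5 = 8.
P[2]: S = E(K, 5) = 1; C ⊕ 1 = D.
P[3]: S = E(K, 1) = 5; 4 ⊕ 5 = 1.
P[4]: S = E(K, 5) = 1; 0 ⊕ 1 = 1.
Blocks that differ from the original plaintext: P[1].

P[1] = 8, P[2] = D, P[3] = 1, P[4] = 1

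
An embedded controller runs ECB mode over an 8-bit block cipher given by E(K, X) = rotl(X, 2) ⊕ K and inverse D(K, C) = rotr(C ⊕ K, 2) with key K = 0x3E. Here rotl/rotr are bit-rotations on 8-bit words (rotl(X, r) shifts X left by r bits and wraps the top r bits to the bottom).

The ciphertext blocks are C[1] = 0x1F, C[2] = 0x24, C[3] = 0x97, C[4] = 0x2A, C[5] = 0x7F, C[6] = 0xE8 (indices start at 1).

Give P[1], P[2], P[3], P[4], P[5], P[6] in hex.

ECB decryption: P_i = D(K, C_i).
P[1]: D(K, 0x1F) = 0x48.
P[2]: D(K, 0x24) = 0x86.
P[3]: D(K, 0x97) = 0x6A.
P[4]: D(K, 0x2A) = 0x05.
P[5]: D(K, 0x7F) = 0x50.
P[6]: D(K, 0xE8) = 0xB5.

P[1] = 0x48, P[2] = 0x86, P[3] = 0x6A, P[4] = 0x05, P[5] = 0x50, P[6] = 0xB5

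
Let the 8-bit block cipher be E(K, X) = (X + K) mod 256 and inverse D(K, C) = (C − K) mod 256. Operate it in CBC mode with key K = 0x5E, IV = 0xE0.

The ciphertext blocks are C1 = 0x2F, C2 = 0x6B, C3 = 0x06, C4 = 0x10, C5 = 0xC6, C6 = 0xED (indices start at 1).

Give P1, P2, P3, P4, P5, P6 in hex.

P1 = 0x31, P2 = 0x22, P3 = 0xC3, P4 = 0xB4, P5 = 0x78, P6 = 0x49

CBC decryption: P_i = D(K, C_i) ⊕ C_{i−1}, with C_{0} = IV.
P1: D(K, 0x2F) = 0xD1; 0xD1 ⊕ 0xE0 = 0x31.
P2: D(K, 0x6B) = 0x0D; 0x0D ⊕ 0x2F = 0x22.
P3: D(K, 0x06) = 0xA8; 0xA8 ⊕ 0x6B = 0xC3.
P4: D(K, 0x10) = 0xB2; 0xB2 ⊕ 0x06 = 0xB4.
P5: D(K, 0xC6) = 0x68; 0x68 ⊕ 0x10 = 0x78.
P6: D(K, 0xED) = 0x8F; 0x8F ⊕ 0xC6 = 0x49.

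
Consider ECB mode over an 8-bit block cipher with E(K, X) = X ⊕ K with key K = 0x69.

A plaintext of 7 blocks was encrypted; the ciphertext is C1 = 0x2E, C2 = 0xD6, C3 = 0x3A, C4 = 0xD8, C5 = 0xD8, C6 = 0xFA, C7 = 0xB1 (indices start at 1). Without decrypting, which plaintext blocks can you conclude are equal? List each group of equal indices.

ECB encrypts each block independently with the same key, so equal ciphertext blocks imply equal plaintext blocks.
C4 = C5 = 0xD8, so P4 = P5.

P4 = P5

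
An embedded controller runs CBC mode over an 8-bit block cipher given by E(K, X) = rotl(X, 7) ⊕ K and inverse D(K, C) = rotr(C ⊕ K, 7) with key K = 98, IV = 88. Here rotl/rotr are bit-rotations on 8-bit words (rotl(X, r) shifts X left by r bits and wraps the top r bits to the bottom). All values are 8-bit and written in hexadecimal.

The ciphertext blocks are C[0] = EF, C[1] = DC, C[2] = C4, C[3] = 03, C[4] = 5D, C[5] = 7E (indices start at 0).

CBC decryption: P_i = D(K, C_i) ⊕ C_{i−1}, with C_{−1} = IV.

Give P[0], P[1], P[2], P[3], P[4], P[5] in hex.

P[0]: D(K, EF) = EE; EE ⊕ 88 = 66.
P[1]: D(K, DC) = 88; 88 ⊕ EF = 67.
P[2]: D(K, C4) = B8; B8 ⊕ DC = 64.
P[3]: D(K, 03) = 37; 37 ⊕ C4 = F3.
P[4]: D(K, 5D) = 8B; 8B ⊕ 03 = 88.
P[5]: D(K, 7E) = CD; CD ⊕ 5D = 90.

P[0] = 66, P[1] = 67, P[2] = 64, P[3] = F3, P[4] = 88, P[5] = 90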